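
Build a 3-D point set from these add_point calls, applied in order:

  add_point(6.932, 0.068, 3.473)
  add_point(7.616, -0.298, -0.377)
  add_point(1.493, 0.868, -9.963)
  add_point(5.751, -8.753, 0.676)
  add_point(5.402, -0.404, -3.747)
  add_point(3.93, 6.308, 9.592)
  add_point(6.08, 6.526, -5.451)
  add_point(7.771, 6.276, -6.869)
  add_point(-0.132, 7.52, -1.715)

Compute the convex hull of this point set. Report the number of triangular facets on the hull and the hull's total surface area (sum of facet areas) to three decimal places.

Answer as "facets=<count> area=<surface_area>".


facets=10 area=478.054

7 of the 9 inputs are extreme points: [0, 1, 2, 3, 5, 7, 8].

Triangle areas on the boundary:
  f1: (p5, p7, p8) → 56.1204
  f2: (p5, p3, p8) → 99.3757
  f3: (p2, p7, p8) → 39.8736
  f4: (p2, p3, p8) → 79.7576
  f5: (p2, p3, p7) → 66.0622
  f6: (p0, p5, p7) → 54.2030
  f7: (p0, p5, p3) → 26.0950
  f8: (p1, p3, p7) → 25.3152
  f9: (p1, p0, p7) → 14.1600
  f10: (p1, p0, p3) → 17.0909
Σ area = 478.054

Euler: V−E+F = 7−15+10 = 2.


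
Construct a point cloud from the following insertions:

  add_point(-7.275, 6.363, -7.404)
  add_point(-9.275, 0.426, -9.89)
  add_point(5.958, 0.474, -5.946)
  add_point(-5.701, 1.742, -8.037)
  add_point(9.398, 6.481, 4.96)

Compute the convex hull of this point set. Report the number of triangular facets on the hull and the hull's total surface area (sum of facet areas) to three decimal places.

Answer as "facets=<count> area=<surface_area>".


facets=4 area=293.775

Points on the hull: [0, 1, 2, 4] (4 of 5).

Facet areas (half cross-product norm):
  f1: (p0, p4, p1) → 62.0016
  f2: (p2, p4, p1) → 89.6596
  f3: (p2, p0, p1) → 48.9983
  f4: (p2, p0, p4) → 93.1154
Σ area = 293.775

Euler: V−E+F = 4−6+4 = 2.


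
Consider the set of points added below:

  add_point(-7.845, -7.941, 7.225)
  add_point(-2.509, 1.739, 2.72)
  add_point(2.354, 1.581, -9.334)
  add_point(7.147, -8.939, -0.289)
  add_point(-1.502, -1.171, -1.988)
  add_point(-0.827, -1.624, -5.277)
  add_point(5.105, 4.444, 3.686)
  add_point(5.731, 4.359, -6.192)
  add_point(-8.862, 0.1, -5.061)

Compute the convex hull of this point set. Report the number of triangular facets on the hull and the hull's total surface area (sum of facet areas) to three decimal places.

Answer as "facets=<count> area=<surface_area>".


facets=10 area=655.403

7 of the 9 inputs are extreme points: [0, 1, 2, 3, 6, 7, 8].

Facet areas (half cross-product norm):
  f1: (p0, p3, p8) → 118.7134
  f2: (p0, p6, p3) → 112.6168
  f3: (p2, p3, p8) → 88.7556
  f4: (p1, p6, p8) → 28.3787
  f5: (p1, p0, p8) → 60.2955
  f6: (p1, p0, p6) → 37.1937
  f7: (p7, p6, p3) → 66.6462
  f8: (p7, p2, p3) → 38.7629
  f9: (p7, p6, p8) → 74.7810
  f10: (p7, p2, p8) → 29.2591
Σ area = 655.403

Check V−E+F: 7 − 15 + 10 = 2.


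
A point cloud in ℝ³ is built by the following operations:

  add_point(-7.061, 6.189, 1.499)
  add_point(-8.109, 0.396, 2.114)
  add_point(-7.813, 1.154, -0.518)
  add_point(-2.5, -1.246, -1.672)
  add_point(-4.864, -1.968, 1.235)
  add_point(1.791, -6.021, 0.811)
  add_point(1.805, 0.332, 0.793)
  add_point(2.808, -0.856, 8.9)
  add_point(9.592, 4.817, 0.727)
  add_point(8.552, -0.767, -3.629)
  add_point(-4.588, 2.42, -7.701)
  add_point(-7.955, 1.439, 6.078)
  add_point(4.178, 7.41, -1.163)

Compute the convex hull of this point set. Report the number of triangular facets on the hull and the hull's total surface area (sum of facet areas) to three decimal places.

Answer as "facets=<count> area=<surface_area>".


Hull vertices (11/13): indices [0, 1, 2, 4, 5, 7, 8, 9, 10, 11, 12].

Triangle areas on the boundary:
  f1: (p4, p10, p5) → 38.3795
  f2: (p9, p10, p5) → 62.5143
  f3: (p9, p7, p8) → 43.0691
  f4: (p9, p7, p5) → 46.5334
  f5: (p2, p0, p1) → 7.5160
  f6: (p2, p0, p10) → 21.6486
  f7: (p2, p4, p1) → 5.6125
  f8: (p2, p4, p10) → 18.1587
  f9: (p12, p0, p10) → 54.5087
  f10: (p12, p9, p8) → 22.5221
  f11: (p12, p9, p10) → 56.9179
  f12: (p12, p7, p8) → 37.7491
  f13: (p12, p0, p7) → 71.4084
  f14: (p11, p0, p1) → 11.9926
  f15: (p11, p0, p7) → 37.1483
  f16: (p11, p7, p5) → 53.7165
  f17: (p11, p4, p1) → 7.9763
  f18: (p11, p4, p5) → 18.6388
Σ area = 616.011

Euler characteristic 11−27+18 = 2 ✓

facets=18 area=616.011


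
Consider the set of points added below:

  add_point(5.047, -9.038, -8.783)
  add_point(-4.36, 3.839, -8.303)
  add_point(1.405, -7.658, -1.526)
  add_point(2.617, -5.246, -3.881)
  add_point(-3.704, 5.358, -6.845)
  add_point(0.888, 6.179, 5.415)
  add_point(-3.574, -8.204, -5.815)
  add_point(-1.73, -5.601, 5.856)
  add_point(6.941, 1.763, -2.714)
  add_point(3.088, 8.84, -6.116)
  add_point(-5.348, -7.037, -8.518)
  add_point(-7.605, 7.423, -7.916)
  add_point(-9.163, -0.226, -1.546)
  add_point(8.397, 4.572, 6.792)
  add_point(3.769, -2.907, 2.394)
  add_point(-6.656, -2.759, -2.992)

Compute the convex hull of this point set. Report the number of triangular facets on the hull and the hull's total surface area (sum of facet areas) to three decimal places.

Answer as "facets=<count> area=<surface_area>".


facets=22 area=920.538

13 of the 16 inputs are extreme points: [0, 1, 2, 5, 6, 7, 8, 9, 10, 11, 12, 13, 14].

Area of each hull facet:
  f1: (p5, p9, p13) → 46.9175
  f2: (p5, p7, p12) → 67.1524
  f3: (p5, p7, p13) → 47.1034
  f4: (p1, p9, p0) → 73.6243
  f5: (p8, p0, p13) → 43.3712
  f6: (p8, p9, p13) → 42.8732
  f7: (p8, p9, p0) → 49.1567
  f8: (p6, p7, p12) → 56.8414
  f9: (p14, p0, p13) → 44.5377
  f10: (p14, p7, p13) → 31.0736
  f11: (p11, p5, p9) → 65.7338
  f12: (p11, p1, p9) → 22.2301
  f13: (p11, p5, p12) → 68.7853
  f14: (p10, p1, p0) → 57.5431
  f15: (p10, p6, p0) → 15.1859
  f16: (p10, p11, p1) → 19.5002
  f17: (p10, p6, p12) → 17.8699
  f18: (p10, p11, p12) → 52.7205
  f19: (p2, p14, p0) → 23.7481
  f20: (p2, p14, p7) → 22.3846
  f21: (p2, p6, p0) → 26.2712
  f22: (p2, p6, p7) → 25.9133
Σ area = 920.538

Euler: V−E+F = 13−33+22 = 2.


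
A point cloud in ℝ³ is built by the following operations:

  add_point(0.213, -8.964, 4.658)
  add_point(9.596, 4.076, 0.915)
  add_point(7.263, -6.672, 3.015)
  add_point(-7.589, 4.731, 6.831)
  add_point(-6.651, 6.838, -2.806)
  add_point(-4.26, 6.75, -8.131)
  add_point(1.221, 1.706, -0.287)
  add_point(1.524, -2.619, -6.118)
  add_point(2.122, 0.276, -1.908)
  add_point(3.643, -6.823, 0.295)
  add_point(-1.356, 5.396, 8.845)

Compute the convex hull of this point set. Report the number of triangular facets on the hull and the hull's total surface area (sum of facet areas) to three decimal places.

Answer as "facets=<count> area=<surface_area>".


facets=14 area=714.979

Hull vertices (9/11): indices [0, 1, 2, 3, 4, 5, 7, 9, 10].

Triangle areas on the boundary:
  f1: (p7, p5, p1) → 70.6617
  f2: (p7, p5, p0) → 59.9940
  f3: (p10, p0, p3) → 49.3414
  f4: (p10, p5, p1) → 105.9240
  f5: (p9, p7, p0) → 18.4165
  f6: (p2, p10, p1) → 74.7588
  f7: (p2, p10, p0) → 56.6074
  f8: (p2, p9, p0) → 13.4678
  f9: (p2, p7, p1) → 59.6042
  f10: (p2, p9, p7) → 13.2272
  f11: (p4, p10, p3) → 32.0490
  f12: (p4, p10, p5) → 28.4017
  f13: (p4, p0, p3) → 78.8295
  f14: (p4, p5, p0) → 53.6954
Σ area = 714.979

Euler: V−E+F = 9−21+14 = 2.


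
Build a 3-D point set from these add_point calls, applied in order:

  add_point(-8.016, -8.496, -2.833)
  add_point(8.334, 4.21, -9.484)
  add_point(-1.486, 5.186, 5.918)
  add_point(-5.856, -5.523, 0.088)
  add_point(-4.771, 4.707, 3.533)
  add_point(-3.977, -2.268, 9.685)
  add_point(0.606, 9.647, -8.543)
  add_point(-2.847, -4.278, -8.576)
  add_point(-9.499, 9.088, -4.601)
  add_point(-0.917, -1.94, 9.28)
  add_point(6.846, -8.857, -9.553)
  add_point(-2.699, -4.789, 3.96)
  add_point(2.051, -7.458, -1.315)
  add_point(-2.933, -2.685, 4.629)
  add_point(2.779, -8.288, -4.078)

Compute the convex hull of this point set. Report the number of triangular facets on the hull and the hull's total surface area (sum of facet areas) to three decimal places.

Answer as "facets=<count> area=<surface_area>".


facets=20 area=1011.815

Points on the hull: [0, 1, 2, 4, 5, 6, 7, 8, 9, 10, 12, 14] (12 of 15).

Triangle areas on the boundary:
  f1: (p0, p5, p8) → 122.4661
  f2: (p7, p10, p1) → 67.0341
  f3: (p7, p0, p8) → 68.0012
  f4: (p7, p0, p10) → 43.7451
  f5: (p12, p0, p5) → 66.7240
  f6: (p6, p7, p8) → 74.9501
  f7: (p6, p7, p1) → 63.5469
  f8: (p6, p2, p8) → 72.5080
  f9: (p6, p2, p1) → 72.4821
  f10: (p4, p5, p8) → 23.8184
  f11: (p4, p2, p8) → 13.4324
  f12: (p4, p2, p5) → 17.7588
  f13: (p9, p2, p1) → 69.5377
  f14: (p9, p2, p5) → 12.2216
  f15: (p9, p12, p5) → 18.2081
  f16: (p9, p10, p1) → 135.6702
  f17: (p9, p12, p10) → 23.0789
  f18: (p14, p0, p10) → 27.2602
  f19: (p14, p12, p10) → 4.1888
  f20: (p14, p12, p0) → 15.1821
Σ area = 1011.815

Euler characteristic 12−30+20 = 2 ✓


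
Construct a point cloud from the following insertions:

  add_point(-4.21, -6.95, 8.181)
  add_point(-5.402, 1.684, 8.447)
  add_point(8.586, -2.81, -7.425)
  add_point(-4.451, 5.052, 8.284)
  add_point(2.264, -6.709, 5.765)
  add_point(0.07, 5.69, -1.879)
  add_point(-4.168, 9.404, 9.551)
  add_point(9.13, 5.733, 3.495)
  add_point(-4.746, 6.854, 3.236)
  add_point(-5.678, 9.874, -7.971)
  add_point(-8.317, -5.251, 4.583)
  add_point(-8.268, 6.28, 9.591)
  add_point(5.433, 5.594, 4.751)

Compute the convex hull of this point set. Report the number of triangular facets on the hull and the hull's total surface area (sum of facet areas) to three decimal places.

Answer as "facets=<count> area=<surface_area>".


facets=12 area=994.228

8 of the 13 inputs are extreme points: [0, 2, 4, 6, 7, 9, 10, 11].

Facet areas (half cross-product norm):
  f1: (p11, p9, p10) → 111.4627
  f2: (p2, p9, p10) → 171.3818
  f3: (p2, p9, p7) → 123.7405
  f4: (p6, p9, p7) → 125.6482
  f5: (p6, p11, p9) → 45.2993
  f6: (p4, p2, p7) → 90.2856
  f7: (p4, p6, p7) → 104.2632
  f8: (p0, p4, p6) → 56.7348
  f9: (p0, p6, p11) → 33.6683
  f10: (p0, p11, p10) → 35.9381
  f11: (p0, p2, p10) → 58.6633
  f12: (p0, p4, p2) → 37.1419
Σ area = 994.228

Euler characteristic 8−18+12 = 2 ✓


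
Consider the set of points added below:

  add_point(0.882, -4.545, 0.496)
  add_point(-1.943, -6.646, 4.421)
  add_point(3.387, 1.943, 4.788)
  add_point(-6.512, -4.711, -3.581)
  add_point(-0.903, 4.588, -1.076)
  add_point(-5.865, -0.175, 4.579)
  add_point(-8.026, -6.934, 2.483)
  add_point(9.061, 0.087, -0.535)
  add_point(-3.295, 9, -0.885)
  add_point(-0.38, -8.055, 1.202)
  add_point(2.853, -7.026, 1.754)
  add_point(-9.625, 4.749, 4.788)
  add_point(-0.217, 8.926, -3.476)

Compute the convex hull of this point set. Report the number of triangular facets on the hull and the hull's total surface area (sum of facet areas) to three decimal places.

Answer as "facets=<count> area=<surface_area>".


facets=16 area=610.940

Points on the hull: [1, 2, 3, 6, 7, 8, 9, 10, 11, 12] (10 of 13).

Area of each hull facet:
  f1: (p12, p3, p7) → 93.7760
  f2: (p2, p12, p7) → 45.2975
  f3: (p6, p3, p11) → 39.5638
  f4: (p6, p3, p9) → 24.5773
  f5: (p10, p2, p7) → 34.8830
  f6: (p10, p3, p7) → 51.4802
  f7: (p10, p3, p9) → 11.0093
  f8: (p8, p2, p11) → 52.5416
  f9: (p8, p2, p12) → 22.4149
  f10: (p8, p3, p11) → 60.3270
  f11: (p8, p12, p3) → 28.8348
  f12: (p1, p10, p2) → 25.6972
  f13: (p1, p6, p9) → 12.2051
  f14: (p1, p10, p9) → 6.5464
  f15: (p1, p2, p11) → 63.4051
  f16: (p1, p6, p11) → 38.3810
Σ area = 610.940

Euler: V−E+F = 10−24+16 = 2.


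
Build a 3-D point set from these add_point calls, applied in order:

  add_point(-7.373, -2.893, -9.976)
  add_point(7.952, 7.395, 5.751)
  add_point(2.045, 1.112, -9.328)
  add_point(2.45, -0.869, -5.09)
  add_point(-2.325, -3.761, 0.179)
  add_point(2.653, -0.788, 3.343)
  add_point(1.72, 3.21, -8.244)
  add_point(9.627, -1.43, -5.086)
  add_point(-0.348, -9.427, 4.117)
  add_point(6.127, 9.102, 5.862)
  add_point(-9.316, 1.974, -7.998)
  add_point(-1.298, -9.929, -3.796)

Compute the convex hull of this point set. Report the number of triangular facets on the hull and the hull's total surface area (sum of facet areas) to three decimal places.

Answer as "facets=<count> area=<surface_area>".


Hull vertices (9/12): indices [0, 1, 2, 6, 7, 8, 9, 10, 11].

Per-facet area ½‖(b−a)×(c−a)‖:
  f1: (p8, p9, p10) → 174.1097
  f2: (p8, p11, p7) → 55.4618
  f3: (p0, p8, p10) → 46.9324
  f4: (p0, p8, p11) → 36.5052
  f5: (p1, p9, p7) → 14.7158
  f6: (p1, p8, p7) → 108.4676
  f7: (p1, p8, p9) → 22.5236
  f8: (p6, p9, p10) → 84.3788
  f9: (p6, p9, p7) → 72.6106
  f10: (p2, p11, p7) → 56.4068
  f11: (p2, p0, p11) → 54.7985
  f12: (p2, p6, p7) → 10.6699
  f13: (p2, p0, p10) → 28.6935
  f14: (p2, p6, p10) → 13.2240
Σ area = 779.498

Euler characteristic 9−21+14 = 2 ✓

facets=14 area=779.498


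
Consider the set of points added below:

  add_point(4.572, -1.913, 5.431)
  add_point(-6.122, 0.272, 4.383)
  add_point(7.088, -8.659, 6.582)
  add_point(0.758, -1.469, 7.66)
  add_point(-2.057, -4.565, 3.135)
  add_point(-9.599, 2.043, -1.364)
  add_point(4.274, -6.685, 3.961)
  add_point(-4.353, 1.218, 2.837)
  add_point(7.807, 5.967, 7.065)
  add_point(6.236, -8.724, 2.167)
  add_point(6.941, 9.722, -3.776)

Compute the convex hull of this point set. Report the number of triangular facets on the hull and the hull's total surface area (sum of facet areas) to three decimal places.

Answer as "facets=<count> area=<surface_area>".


Hull vertices (8/11): indices [1, 2, 3, 4, 5, 8, 9, 10].

Facet areas (half cross-product norm):
  f1: (p10, p8, p5) → 103.8478
  f2: (p10, p9, p5) → 157.4343
  f3: (p1, p8, p5) → 45.7827
  f4: (p1, p3, p8) → 36.4262
  f5: (p2, p3, p8) → 49.2984
  f6: (p2, p10, p8) → 80.6387
  f7: (p2, p10, p9) → 41.8563
  f8: (p2, p1, p3) → 27.0104
  f9: (p4, p2, p9) → 20.9353
  f10: (p4, p2, p1) → 21.6924
  f11: (p4, p9, p5) → 28.1498
  f12: (p4, p1, p5) → 20.9784
Σ area = 634.051

Euler characteristic 8−18+12 = 2 ✓

facets=12 area=634.051


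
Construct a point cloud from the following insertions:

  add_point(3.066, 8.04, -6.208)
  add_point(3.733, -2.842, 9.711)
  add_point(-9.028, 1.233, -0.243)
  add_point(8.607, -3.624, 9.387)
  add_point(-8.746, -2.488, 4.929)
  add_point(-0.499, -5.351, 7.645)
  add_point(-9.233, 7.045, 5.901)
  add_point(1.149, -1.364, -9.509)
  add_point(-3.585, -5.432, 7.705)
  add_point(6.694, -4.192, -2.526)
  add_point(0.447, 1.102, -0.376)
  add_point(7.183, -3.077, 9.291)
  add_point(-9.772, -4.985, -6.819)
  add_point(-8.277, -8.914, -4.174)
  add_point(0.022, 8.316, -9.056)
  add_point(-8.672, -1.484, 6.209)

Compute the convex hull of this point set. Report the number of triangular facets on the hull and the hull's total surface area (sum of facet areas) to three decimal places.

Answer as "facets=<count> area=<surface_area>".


Points on the hull: [0, 1, 3, 4, 5, 6, 7, 8, 9, 12, 13, 14, 15] (13 of 16).

Area of each hull facet:
  f1: (p7, p14, p12) → 56.6238
  f2: (p6, p14, p12) → 128.9584
  f3: (p13, p7, p12) → 29.2357
  f4: (p0, p7, p14) → 20.2361
  f5: (p0, p6, p3) → 162.0389
  f6: (p0, p6, p14) → 36.0878
  f7: (p9, p13, p3) → 91.8616
  f8: (p9, p13, p7) → 61.6715
  f9: (p9, p0, p3) → 77.1446
  f10: (p9, p0, p7) → 47.3381
  f11: (p1, p6, p3) → 22.3860
  f12: (p1, p8, p3) → 11.0080
  f13: (p5, p13, p3) → 48.5110
  f14: (p5, p8, p3) → 3.7489
  f15: (p5, p8, p13) → 19.1923
  f16: (p15, p1, p6) → 54.5533
  f17: (p15, p1, p8) → 21.8476
  f18: (p4, p8, p13) → 36.5169
  f19: (p4, p15, p8) → 5.3173
  f20: (p4, p13, p12) → 27.6797
  f21: (p4, p6, p12) → 55.1609
  f22: (p4, p15, p6) → 5.6555
Σ area = 1022.774

Check V−E+F: 13 − 33 + 22 = 2.

facets=22 area=1022.774


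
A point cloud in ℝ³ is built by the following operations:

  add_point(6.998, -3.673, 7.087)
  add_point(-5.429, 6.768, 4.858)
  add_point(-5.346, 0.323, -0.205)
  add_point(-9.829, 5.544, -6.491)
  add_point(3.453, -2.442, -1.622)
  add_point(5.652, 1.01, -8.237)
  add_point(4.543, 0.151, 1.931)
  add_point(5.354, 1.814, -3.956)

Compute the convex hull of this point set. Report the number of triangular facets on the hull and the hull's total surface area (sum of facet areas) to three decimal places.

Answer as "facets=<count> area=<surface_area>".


facets=10 area=490.608

7 of the 8 inputs are extreme points: [0, 1, 2, 3, 4, 5, 7].

Triangle areas on the boundary:
  f1: (p1, p5, p3) → 96.9179
  f2: (p4, p5, p3) → 61.3063
  f3: (p4, p5, p0) → 25.0933
  f4: (p7, p5, p0) → 16.9889
  f5: (p7, p1, p0) → 88.1287
  f6: (p7, p1, p5) → 23.1652
  f7: (p2, p4, p3) → 37.2207
  f8: (p2, p4, p0) → 42.8232
  f9: (p2, p1, p3) → 38.1805
  f10: (p2, p1, p0) → 60.7831
Σ area = 490.608

Euler characteristic 7−15+10 = 2 ✓


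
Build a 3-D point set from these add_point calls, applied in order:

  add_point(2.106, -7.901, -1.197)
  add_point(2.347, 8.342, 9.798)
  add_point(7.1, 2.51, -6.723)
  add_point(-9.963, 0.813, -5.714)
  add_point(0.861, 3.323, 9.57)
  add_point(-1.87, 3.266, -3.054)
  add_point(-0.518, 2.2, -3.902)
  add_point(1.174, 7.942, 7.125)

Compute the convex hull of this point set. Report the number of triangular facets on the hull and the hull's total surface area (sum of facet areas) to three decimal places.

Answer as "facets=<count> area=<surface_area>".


7 of the 8 inputs are extreme points: [0, 1, 2, 3, 4, 5, 7].

Area of each hull facet:
  f1: (p0, p2, p3) → 95.6359
  f2: (p1, p0, p2) → 112.9727
  f3: (p4, p0, p3) → 117.0413
  f4: (p4, p1, p3) → 46.8155
  f5: (p4, p1, p0) → 29.3303
  f6: (p7, p1, p3) → 10.3126
  f7: (p7, p1, p2) → 17.2225
  f8: (p5, p2, p3) → 30.4452
  f9: (p5, p7, p3) → 40.6124
  f10: (p5, p7, p2) → 56.0091
Σ area = 556.397

Check V−E+F: 7 − 15 + 10 = 2.

facets=10 area=556.397


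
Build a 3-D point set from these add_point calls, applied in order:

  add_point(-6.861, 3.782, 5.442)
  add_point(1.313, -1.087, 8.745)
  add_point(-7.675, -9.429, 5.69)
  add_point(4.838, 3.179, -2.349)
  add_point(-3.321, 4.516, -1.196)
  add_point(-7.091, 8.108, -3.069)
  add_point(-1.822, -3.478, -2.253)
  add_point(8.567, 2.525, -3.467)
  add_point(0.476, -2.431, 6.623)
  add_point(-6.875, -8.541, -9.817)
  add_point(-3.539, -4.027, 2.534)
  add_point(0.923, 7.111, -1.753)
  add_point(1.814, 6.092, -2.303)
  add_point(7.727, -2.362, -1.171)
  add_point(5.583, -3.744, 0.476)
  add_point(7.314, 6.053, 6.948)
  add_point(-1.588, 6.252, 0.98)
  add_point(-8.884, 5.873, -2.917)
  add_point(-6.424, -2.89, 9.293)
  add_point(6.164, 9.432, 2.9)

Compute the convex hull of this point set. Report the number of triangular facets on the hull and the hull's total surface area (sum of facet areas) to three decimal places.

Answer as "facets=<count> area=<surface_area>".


13 of the 20 inputs are extreme points: [0, 1, 2, 5, 7, 9, 11, 13, 14, 15, 17, 18, 19].

Facet areas (half cross-product norm):
  f1: (p9, p2, p17) → 115.7273
  f2: (p13, p9, p7) → 48.0302
  f3: (p13, p15, p7) → 29.9911
  f4: (p19, p15, p7) → 26.1646
  f5: (p18, p2, p17) → 57.4149
  f6: (p14, p9, p2) → 109.0863
  f7: (p14, p13, p9) → 24.2446
  f8: (p5, p9, p17) → 18.5470
  f9: (p5, p9, p7) → 140.9272
  f10: (p1, p13, p15) → 51.2373
  f11: (p1, p14, p13) → 11.1655
  f12: (p1, p18, p15) → 22.8390
  f13: (p1, p14, p2) → 60.9870
  f14: (p1, p18, p2) → 28.5211
  f15: (p11, p19, p7) → 31.7469
  f16: (p11, p5, p7) → 19.2017
  f17: (p11, p5, p19) → 19.6884
  f18: (p0, p5, p19) → 65.4173
  f19: (p0, p19, p15) → 38.2488
  f20: (p0, p18, p15) → 55.6661
  f21: (p0, p18, p17) → 24.7616
  f22: (p0, p5, p17) → 12.6452
Σ area = 1012.259

Euler: V−E+F = 13−33+22 = 2.

facets=22 area=1012.259


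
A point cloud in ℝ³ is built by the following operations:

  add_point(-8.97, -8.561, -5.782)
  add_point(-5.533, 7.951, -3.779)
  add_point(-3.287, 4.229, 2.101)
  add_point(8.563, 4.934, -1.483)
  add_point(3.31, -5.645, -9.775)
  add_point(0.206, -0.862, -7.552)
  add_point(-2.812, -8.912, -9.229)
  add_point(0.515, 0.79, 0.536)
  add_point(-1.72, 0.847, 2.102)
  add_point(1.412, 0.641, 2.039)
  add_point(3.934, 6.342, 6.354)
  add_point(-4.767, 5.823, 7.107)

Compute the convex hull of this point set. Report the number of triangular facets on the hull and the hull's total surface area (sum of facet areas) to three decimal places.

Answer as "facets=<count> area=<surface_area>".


facets=12 area=723.483

8 of the 12 inputs are extreme points: [0, 1, 3, 4, 6, 9, 10, 11].

Facet areas (half cross-product norm):
  f1: (p11, p1, p0) → 94.2687
  f2: (p4, p1, p3) → 100.7895
  f3: (p9, p11, p0) → 74.9532
  f4: (p9, p4, p3) → 59.5400
  f5: (p10, p9, p3) → 31.4875
  f6: (p10, p9, p11) → 31.3486
  f7: (p10, p1, p3) → 62.0923
  f8: (p10, p11, p1) → 48.6194
  f9: (p6, p9, p0) → 53.6753
  f10: (p6, p9, p4) → 47.0243
  f11: (p6, p1, p0) → 59.8551
  f12: (p6, p4, p1) → 59.8288
Σ area = 723.483

Check V−E+F: 8 − 18 + 12 = 2.


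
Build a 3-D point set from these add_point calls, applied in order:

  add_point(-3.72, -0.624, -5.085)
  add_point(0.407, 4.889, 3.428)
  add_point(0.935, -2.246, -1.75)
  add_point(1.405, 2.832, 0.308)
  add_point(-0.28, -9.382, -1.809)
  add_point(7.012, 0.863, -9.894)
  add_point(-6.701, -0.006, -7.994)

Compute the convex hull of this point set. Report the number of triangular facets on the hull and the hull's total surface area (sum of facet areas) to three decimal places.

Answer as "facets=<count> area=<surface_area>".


facets=4 area=359.419

Hull vertices (4/7): indices [1, 4, 5, 6].

Area of each hull facet:
  f1: (p4, p5, p6) → 83.0115
  f2: (p1, p5, p6) → 90.8712
  f3: (p1, p4, p6) → 85.6619
  f4: (p1, p4, p5) → 99.8749
Σ area = 359.419

Euler: V−E+F = 4−6+4 = 2.


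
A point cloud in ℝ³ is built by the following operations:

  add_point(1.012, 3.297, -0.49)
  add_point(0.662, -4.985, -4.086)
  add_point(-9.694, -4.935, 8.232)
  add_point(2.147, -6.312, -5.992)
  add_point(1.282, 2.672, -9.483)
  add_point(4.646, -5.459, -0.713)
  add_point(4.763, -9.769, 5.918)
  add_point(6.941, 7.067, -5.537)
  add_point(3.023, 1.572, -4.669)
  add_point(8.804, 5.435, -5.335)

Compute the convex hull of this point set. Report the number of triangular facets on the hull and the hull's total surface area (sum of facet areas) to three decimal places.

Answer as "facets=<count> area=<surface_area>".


Points on the hull: [0, 2, 3, 4, 5, 6, 7, 9] (8 of 10).

Facet areas (half cross-product norm):
  f1: (p3, p6, p2) → 96.7750
  f2: (p3, p4, p2) → 88.7743
  f3: (p3, p4, p9) → 43.6180
  f4: (p0, p6, p2) → 103.8900
  f5: (p0, p6, p9) → 69.2125
  f6: (p0, p4, p2) → 61.6817
  f7: (p5, p6, p9) → 31.2085
  f8: (p5, p3, p9) → 36.9433
  f9: (p5, p3, p6) → 17.1736
  f10: (p7, p4, p9) → 9.9475
  f11: (p7, p0, p9) → 10.5726
  f12: (p7, p0, p4) → 31.9965
Σ area = 601.794

Check V−E+F: 8 − 18 + 12 = 2.

facets=12 area=601.794


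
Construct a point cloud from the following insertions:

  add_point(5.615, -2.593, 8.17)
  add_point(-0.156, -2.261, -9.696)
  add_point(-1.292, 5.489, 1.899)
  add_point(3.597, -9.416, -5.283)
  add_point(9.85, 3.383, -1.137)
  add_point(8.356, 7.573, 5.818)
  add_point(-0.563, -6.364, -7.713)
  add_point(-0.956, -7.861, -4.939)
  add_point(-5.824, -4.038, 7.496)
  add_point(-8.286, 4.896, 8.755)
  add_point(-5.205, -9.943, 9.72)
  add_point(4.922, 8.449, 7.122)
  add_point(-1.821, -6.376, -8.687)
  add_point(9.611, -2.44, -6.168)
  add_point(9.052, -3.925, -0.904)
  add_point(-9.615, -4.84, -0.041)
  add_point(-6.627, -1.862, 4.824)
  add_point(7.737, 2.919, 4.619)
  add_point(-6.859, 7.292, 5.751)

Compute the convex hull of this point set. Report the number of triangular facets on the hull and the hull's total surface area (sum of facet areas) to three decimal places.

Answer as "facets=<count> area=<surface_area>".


facets=26 area=1115.305

Hull vertices (15/19): indices [0, 1, 2, 3, 4, 5, 7, 9, 10, 11, 12, 13, 14, 15, 18].

Facet areas (half cross-product norm):
  f1: (p9, p10, p15) → 75.3587
  f2: (p9, p0, p11) → 74.8720
  f3: (p9, p0, p10) → 92.2606
  f4: (p2, p11, p4) → 44.9013
  f5: (p2, p1, p4) → 75.5992
  f6: (p12, p1, p15) → 25.5948
  f7: (p12, p10, p15) → 66.3822
  f8: (p5, p11, p4) → 12.7733
  f9: (p5, p0, p11) → 20.2916
  f10: (p13, p1, p4) → 38.8318
  f11: (p13, p12, p3) → 32.5060
  f12: (p13, p12, p1) → 22.8710
  f13: (p14, p3, p10) → 77.0247
  f14: (p14, p0, p10) → 61.0809
  f15: (p14, p13, p3) → 23.7178
  f16: (p14, p13, p4) → 19.2248
  f17: (p14, p5, p4) → 26.9910
  f18: (p14, p5, p0) → 52.1256
  f19: (p18, p9, p11) → 23.1666
  f20: (p18, p2, p11) → 29.9190
  f21: (p18, p2, p1) → 36.7076
  f22: (p18, p1, p15) → 94.4147
  f23: (p18, p9, p15) → 27.0218
  f24: (p7, p3, p10) → 35.6129
  f25: (p7, p12, p10) → 16.4246
  f26: (p7, p12, p3) → 9.6302
Σ area = 1115.305

Euler characteristic 15−39+26 = 2 ✓


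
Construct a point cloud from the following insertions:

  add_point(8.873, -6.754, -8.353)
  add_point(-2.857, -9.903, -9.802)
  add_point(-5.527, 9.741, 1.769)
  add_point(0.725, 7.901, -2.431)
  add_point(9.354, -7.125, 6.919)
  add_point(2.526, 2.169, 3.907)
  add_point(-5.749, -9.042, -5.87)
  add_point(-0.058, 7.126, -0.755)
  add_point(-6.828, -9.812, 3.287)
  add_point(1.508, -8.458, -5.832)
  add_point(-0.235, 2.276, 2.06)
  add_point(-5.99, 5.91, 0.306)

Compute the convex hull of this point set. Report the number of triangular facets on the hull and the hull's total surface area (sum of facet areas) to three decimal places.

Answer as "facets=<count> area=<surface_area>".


Extreme-point indices: [0, 1, 2, 3, 4, 5, 6, 8, 11] — 9 of 12 on the boundary.

Per-facet area ½‖(b−a)×(c−a)‖:
  f1: (p2, p4, p8) → 161.5630
  f2: (p1, p4, p8) → 114.6088
  f3: (p0, p1, p4) → 92.5221
  f4: (p6, p1, p8) → 12.4862
  f5: (p5, p2, p4) → 12.6242
  f6: (p3, p1, p2) → 73.1173
  f7: (p3, p0, p1) → 106.8202
  f8: (p3, p5, p2) → 33.7700
  f9: (p3, p0, p4) → 129.7086
  f10: (p3, p5, p4) → 30.2837
  f11: (p11, p1, p2) → 13.2501
  f12: (p11, p6, p1) → 35.3461
  f13: (p11, p2, p8) → 17.3795
  f14: (p11, p6, p8) → 71.3387
Σ area = 904.818

Euler: V−E+F = 9−21+14 = 2.

facets=14 area=904.818


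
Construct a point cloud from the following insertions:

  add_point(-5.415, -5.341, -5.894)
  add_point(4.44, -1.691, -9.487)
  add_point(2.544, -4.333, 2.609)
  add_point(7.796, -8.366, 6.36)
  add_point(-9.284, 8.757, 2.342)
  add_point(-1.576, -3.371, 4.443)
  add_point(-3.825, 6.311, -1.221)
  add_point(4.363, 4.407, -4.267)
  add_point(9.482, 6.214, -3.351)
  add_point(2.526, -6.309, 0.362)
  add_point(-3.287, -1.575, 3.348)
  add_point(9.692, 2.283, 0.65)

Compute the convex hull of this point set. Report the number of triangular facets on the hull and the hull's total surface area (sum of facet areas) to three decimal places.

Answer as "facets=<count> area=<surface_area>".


facets=16 area=754.049

Hull vertices (10/12): indices [0, 1, 3, 4, 5, 6, 7, 8, 10, 11].

Area of each hull facet:
  f1: (p3, p11, p4) → 122.4997
  f2: (p1, p3, p11) → 73.8755
  f3: (p0, p1, p4) → 92.8253
  f4: (p0, p1, p3) → 94.2559
  f5: (p8, p11, p4) → 55.3207
  f6: (p8, p1, p11) → 31.3286
  f7: (p5, p3, p4) → 38.1975
  f8: (p5, p0, p3) → 55.9030
  f9: (p6, p1, p4) → 14.7070
  f10: (p6, p8, p4) → 24.1324
  f11: (p10, p0, p4) → 60.5839
  f12: (p10, p5, p4) → 6.3555
  f13: (p10, p5, p0) → 13.3846
  f14: (p7, p8, p1) → 20.7106
  f15: (p7, p6, p1) → 33.0145
  f16: (p7, p6, p8) → 16.9539
Σ area = 754.049

Check V−E+F: 10 − 24 + 16 = 2.


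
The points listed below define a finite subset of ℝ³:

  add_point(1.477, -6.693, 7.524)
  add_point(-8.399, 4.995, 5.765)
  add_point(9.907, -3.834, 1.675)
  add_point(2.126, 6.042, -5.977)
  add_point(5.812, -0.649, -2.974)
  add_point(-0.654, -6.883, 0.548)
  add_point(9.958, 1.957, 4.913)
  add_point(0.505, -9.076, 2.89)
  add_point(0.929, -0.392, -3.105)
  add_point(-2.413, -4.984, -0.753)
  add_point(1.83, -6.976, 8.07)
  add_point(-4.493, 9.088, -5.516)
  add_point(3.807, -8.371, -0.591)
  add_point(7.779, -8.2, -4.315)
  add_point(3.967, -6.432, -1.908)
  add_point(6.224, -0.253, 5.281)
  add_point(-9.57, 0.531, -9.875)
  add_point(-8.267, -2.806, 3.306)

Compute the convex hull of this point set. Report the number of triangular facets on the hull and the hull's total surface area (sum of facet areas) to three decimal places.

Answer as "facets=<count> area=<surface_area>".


facets=16 area=972.702

Points on the hull: [1, 2, 3, 6, 7, 10, 11, 13, 16, 17] (10 of 18).

Area of each hull facet:
  f1: (p1, p10, p6) → 98.1050
  f2: (p13, p7, p16) → 96.0916
  f3: (p13, p10, p7) → 26.5347
  f4: (p11, p1, p16) → 68.4863
  f5: (p11, p1, p6) → 112.3745
  f6: (p17, p7, p16) → 72.4592
  f7: (p17, p1, p16) → 55.7826
  f8: (p17, p10, p7) → 30.9371
  f9: (p17, p1, p10) → 47.4719
  f10: (p2, p10, p6) → 35.7160
  f11: (p2, p13, p6) → 12.3706
  f12: (p2, p13, p10) → 41.3648
  f13: (p3, p13, p6) → 89.6867
  f14: (p3, p11, p6) → 41.7376
  f15: (p3, p13, p16) → 104.0264
  f16: (p3, p11, p16) → 39.5568
Σ area = 972.702

Euler characteristic 10−24+16 = 2 ✓


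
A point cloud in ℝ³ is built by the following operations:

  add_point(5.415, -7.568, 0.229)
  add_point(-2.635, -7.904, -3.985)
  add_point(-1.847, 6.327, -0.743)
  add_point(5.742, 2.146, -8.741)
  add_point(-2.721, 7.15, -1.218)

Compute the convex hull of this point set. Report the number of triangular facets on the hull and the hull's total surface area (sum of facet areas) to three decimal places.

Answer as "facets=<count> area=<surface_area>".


Points on the hull: [0, 1, 2, 3, 4] (5 of 5).

Area of each hull facet:
  f1: (p1, p3, p4) → 81.4274
  f2: (p0, p1, p3) → 57.9745
  f3: (p2, p3, p4) → 6.9352
  f4: (p2, p0, p3) → 76.1461
  f5: (p2, p1, p4) → 8.1576
  f6: (p2, p0, p1) → 65.2859
Σ area = 295.927

Check V−E+F: 5 − 9 + 6 = 2.

facets=6 area=295.927


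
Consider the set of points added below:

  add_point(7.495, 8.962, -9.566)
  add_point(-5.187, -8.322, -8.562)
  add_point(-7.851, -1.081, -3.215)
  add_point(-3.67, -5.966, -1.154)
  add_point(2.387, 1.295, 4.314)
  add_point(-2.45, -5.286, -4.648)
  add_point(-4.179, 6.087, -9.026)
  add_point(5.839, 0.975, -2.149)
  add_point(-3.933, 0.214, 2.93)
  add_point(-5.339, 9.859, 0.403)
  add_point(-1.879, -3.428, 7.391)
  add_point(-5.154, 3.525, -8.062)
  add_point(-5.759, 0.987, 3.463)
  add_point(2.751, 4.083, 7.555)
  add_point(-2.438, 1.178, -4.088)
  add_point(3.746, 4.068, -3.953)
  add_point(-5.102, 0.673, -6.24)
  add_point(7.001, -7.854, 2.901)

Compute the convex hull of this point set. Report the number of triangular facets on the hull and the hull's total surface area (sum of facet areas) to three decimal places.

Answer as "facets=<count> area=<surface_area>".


10 of the 18 inputs are extreme points: [0, 1, 2, 6, 9, 10, 11, 12, 13, 17].

Area of each hull facet:
  f1: (p13, p9, p0) → 97.8549
  f2: (p17, p13, p0) → 122.5967
  f3: (p6, p9, p2) → 48.1667
  f4: (p6, p9, p0) → 61.3843
  f5: (p12, p9, p2) → 34.2705
  f6: (p12, p13, p9) → 45.7490
  f7: (p1, p17, p0) → 162.9362
  f8: (p1, p6, p0) → 82.7550
  f9: (p10, p17, p13) → 47.9214
  f10: (p10, p12, p13) → 30.3327
  f11: (p10, p1, p17) → 86.9454
  f12: (p10, p12, p2) → 22.5011
  f13: (p10, p1, p2) → 56.9511
  f14: (p11, p6, p2) → 4.3016
  f15: (p11, p1, p2) → 33.8401
  f16: (p11, p1, p6) → 8.5597
Σ area = 947.066

Euler characteristic 10−24+16 = 2 ✓

facets=16 area=947.066


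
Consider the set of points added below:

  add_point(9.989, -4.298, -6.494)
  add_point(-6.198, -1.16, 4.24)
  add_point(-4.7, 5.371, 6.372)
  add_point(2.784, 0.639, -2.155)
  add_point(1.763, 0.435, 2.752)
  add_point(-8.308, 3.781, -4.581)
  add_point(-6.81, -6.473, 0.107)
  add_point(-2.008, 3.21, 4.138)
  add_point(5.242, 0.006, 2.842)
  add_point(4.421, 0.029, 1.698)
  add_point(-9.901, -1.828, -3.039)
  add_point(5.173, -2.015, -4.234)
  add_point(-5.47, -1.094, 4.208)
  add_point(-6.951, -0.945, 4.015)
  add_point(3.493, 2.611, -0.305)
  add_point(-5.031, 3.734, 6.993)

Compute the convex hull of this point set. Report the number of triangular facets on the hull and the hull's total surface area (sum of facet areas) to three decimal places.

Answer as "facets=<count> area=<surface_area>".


facets=18 area=539.351

Hull vertices (11/16): indices [0, 1, 2, 5, 6, 8, 10, 12, 13, 14, 15].

Area of each hull facet:
  f1: (p6, p0, p10) → 57.2641
  f2: (p5, p0, p10) → 60.2303
  f3: (p5, p2, p10) → 35.0876
  f4: (p13, p6, p10) → 20.5560
  f5: (p14, p5, p0) → 65.1583
  f6: (p14, p5, p2) → 58.8854
  f7: (p15, p2, p10) → 10.8734
  f8: (p15, p13, p10) → 16.5223
  f9: (p1, p15, p13) → 2.3258
  f10: (p1, p12, p15) → 2.0269
  f11: (p1, p13, p6) → 2.7507
  f12: (p1, p12, p6) → 2.4504
  f13: (p8, p12, p15) → 30.1845
  f14: (p8, p15, p2) → 10.4150
  f15: (p8, p12, p6) → 36.6981
  f16: (p8, p14, p2) → 24.2706
  f17: (p8, p6, p0) → 78.9794
  f18: (p8, p14, p0) → 24.6719
Σ area = 539.351

Euler characteristic 11−27+18 = 2 ✓


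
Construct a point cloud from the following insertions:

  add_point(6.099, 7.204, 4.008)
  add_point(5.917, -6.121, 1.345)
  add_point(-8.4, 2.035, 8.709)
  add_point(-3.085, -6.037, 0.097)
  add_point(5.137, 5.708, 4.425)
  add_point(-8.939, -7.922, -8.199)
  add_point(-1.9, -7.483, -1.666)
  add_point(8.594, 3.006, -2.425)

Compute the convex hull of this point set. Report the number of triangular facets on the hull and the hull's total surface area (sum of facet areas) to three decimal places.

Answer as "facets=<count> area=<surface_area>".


facets=12 area=634.693

8 of the 8 inputs are extreme points: [0, 1, 2, 3, 4, 5, 6, 7].

Per-facet area ½‖(b−a)×(c−a)‖:
  f1: (p0, p7, p5) → 84.3726
  f2: (p0, p2, p5) → 157.6411
  f3: (p1, p7, p5) → 90.2343
  f4: (p1, p0, p7) → 41.1522
  f5: (p6, p1, p5) → 15.7142
  f6: (p4, p0, p2) → 8.7407
  f7: (p4, p1, p2) → 89.2756
  f8: (p4, p1, p0) → 7.9904
  f9: (p3, p1, p2) → 55.7104
  f10: (p3, p6, p1) → 10.8590
  f11: (p3, p2, p5) → 60.7979
  f12: (p3, p6, p5) → 12.2040
Σ area = 634.693

Euler: V−E+F = 8−18+12 = 2.


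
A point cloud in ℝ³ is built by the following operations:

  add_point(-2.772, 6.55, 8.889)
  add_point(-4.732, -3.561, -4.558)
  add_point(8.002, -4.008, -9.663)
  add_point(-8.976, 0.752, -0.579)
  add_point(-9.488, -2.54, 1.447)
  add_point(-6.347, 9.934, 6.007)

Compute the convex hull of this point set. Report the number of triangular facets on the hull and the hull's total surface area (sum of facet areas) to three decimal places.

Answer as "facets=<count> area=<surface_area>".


facets=8 area=449.884

Hull vertices (6/6): indices [0, 1, 2, 3, 4, 5].

Per-facet area ½‖(b−a)×(c−a)‖:
  f1: (p0, p2, p4) → 140.1362
  f2: (p0, p5, p4) → 37.8888
  f3: (p0, p5, p2) → 67.4001
  f4: (p3, p5, p4) → 20.7007
  f5: (p3, p5, p2) → 111.2262
  f6: (p1, p2, p4) → 26.6847
  f7: (p1, p3, p4) → 13.9793
  f8: (p1, p3, p2) → 31.8685
Σ area = 449.884

Euler: V−E+F = 6−12+8 = 2.


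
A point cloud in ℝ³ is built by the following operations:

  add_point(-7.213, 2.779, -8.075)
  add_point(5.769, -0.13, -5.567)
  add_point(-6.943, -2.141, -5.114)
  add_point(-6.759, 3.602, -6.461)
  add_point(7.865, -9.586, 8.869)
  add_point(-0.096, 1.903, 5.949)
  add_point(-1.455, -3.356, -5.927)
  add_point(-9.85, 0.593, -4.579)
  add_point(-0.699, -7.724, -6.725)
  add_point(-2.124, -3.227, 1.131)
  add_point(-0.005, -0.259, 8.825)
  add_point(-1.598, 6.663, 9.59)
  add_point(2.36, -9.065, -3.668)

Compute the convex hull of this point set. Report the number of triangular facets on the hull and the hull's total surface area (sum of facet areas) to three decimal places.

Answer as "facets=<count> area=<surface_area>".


facets=16 area=777.182

Points on the hull: [0, 1, 2, 3, 4, 7, 8, 10, 11, 12] (10 of 13).

Area of each hull facet:
  f1: (p8, p0, p7) → 29.9678
  f2: (p10, p4, p7) → 92.0631
  f3: (p10, p11, p7) → 59.2139
  f4: (p10, p11, p4) → 20.3841
  f5: (p3, p11, p7) → 40.2454
  f6: (p3, p0, p7) → 4.3749
  f7: (p2, p4, p7) → 33.5264
  f8: (p2, p8, p7) → 1.0630
  f9: (p2, p8, p4) → 73.7872
  f10: (p1, p8, p0) → 59.7636
  f11: (p1, p3, p0) → 12.0666
  f12: (p1, p11, p4) → 141.7895
  f13: (p1, p3, p11) → 107.0561
  f14: (p12, p8, p4) → 13.4938
  f15: (p12, p1, p4) → 66.6222
  f16: (p12, p1, p8) → 21.7641
Σ area = 777.182

Euler characteristic 10−24+16 = 2 ✓


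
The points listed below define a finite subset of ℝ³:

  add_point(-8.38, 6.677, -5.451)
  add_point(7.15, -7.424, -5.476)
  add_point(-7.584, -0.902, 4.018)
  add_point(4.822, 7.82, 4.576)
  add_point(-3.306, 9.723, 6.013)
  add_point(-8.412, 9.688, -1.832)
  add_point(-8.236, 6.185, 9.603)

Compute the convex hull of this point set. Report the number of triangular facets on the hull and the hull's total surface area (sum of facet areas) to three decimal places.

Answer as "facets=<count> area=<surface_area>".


facets=10 area=655.480

Extreme-point indices: [0, 1, 2, 3, 4, 5, 6] — 7 of 7 on the boundary.

Area of each hull facet:
  f1: (p6, p4, p5) → 32.9668
  f2: (p2, p6, p1) → 64.7628
  f3: (p3, p4, p5) → 36.6634
  f4: (p3, p6, p1) → 126.5980
  f5: (p3, p6, p4) → 22.8295
  f6: (p0, p2, p1) → 112.7463
  f7: (p0, p3, p5) → 33.8209
  f8: (p0, p3, p1) → 146.5562
  f9: (p0, p6, p5) → 23.5603
  f10: (p0, p2, p6) → 54.9759
Σ area = 655.480

Check V−E+F: 7 − 15 + 10 = 2.


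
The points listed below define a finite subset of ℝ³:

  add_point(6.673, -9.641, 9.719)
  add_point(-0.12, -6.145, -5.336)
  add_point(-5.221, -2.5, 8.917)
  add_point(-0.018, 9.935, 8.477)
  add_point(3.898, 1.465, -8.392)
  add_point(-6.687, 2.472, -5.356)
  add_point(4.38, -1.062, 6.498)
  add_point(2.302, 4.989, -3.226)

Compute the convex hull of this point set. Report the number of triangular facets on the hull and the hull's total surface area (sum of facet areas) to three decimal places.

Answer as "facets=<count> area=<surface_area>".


8 of the 8 inputs are extreme points: [0, 1, 2, 3, 4, 5, 6, 7].

Triangle areas on the boundary:
  f1: (p2, p3, p5) → 97.8327
  f2: (p2, p3, p0) → 92.7106
  f3: (p1, p4, p5) → 45.4100
  f4: (p1, p4, p0) → 73.6811
  f5: (p1, p2, p5) → 77.9149
  f6: (p1, p2, p0) → 101.4316
  f7: (p7, p3, p5) → 61.2756
  f8: (p7, p4, p5) → 30.7733
  f9: (p7, p4, p3) → 8.5302
  f10: (p6, p3, p0) → 28.5137
  f11: (p6, p4, p0) → 61.9869
  f12: (p6, p4, p3) → 90.7240
Σ area = 770.785

Check V−E+F: 8 − 18 + 12 = 2.

facets=12 area=770.785


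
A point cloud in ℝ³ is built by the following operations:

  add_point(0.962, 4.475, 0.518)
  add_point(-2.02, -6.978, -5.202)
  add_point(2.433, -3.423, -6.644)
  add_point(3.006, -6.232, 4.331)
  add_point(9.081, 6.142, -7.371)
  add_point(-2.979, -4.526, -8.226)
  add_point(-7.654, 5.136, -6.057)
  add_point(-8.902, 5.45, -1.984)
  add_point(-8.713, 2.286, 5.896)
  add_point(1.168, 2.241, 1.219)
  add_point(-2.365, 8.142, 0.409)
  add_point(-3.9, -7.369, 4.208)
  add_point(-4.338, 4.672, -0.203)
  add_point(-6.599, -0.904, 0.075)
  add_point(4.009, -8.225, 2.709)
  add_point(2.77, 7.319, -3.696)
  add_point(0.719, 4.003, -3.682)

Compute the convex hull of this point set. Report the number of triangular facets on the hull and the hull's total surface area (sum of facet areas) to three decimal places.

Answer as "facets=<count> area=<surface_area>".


facets=24 area=765.182

Hull vertices (14/17): indices [0, 1, 2, 3, 4, 5, 6, 7, 8, 10, 11, 13, 14, 15].

Area of each hull facet:
  f1: (p6, p5, p7) → 21.6478
  f2: (p6, p5, p4) → 84.8801
  f3: (p2, p14, p4) → 58.3304
  f4: (p2, p5, p4) → 24.6831
  f5: (p13, p5, p7) → 33.7092
  f6: (p13, p11, p5) → 39.6635
  f7: (p13, p8, p7) → 23.7141
  f8: (p13, p8, p11) → 28.3092
  f9: (p1, p11, p14) → 36.1391
  f10: (p1, p11, p5) → 13.4204
  f11: (p1, p2, p14) → 28.9412
  f12: (p1, p2, p5) → 10.9296
  f13: (p3, p14, p4) → 24.9381
  f14: (p3, p11, p14) → 9.3934
  f15: (p3, p8, p11) → 36.5930
  f16: (p10, p3, p8) → 72.6910
  f17: (p10, p8, p7) → 31.1636
  f18: (p10, p6, p7) → 15.8938
  f19: (p0, p3, p4) → 64.1853
  f20: (p0, p10, p4) → 26.5044
  f21: (p0, p10, p3) → 16.6634
  f22: (p15, p6, p4) → 29.7365
  f23: (p15, p10, p4) → 3.6567
  f24: (p15, p10, p6) → 29.3957
Σ area = 765.182

Euler characteristic 14−36+24 = 2 ✓
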